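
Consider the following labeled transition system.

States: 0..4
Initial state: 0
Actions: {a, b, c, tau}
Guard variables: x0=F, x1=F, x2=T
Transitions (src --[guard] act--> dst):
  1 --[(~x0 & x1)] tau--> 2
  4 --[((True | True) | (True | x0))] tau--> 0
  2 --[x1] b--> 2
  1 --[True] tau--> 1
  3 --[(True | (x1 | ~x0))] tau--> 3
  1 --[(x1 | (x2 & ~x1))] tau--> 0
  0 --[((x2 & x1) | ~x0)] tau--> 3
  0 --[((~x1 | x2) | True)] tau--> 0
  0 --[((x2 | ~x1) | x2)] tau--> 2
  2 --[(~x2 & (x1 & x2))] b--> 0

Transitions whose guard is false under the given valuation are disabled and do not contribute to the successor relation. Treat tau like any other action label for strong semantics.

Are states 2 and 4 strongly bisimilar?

Answer: NOT BISIMILAR

Analysis:
Compute ~ classes (split until stable):
  P[0] = {{0,1,2,3,4}}
  P[1] = {{0,1,3,4},{2}}
  P[2] = {{0},{1,3,4},{2}}
  P[3] = {{0},{1},{2},{3},{4}}
Fixed point at round 4; 5 class(es).
[2]={2}  [4]={4}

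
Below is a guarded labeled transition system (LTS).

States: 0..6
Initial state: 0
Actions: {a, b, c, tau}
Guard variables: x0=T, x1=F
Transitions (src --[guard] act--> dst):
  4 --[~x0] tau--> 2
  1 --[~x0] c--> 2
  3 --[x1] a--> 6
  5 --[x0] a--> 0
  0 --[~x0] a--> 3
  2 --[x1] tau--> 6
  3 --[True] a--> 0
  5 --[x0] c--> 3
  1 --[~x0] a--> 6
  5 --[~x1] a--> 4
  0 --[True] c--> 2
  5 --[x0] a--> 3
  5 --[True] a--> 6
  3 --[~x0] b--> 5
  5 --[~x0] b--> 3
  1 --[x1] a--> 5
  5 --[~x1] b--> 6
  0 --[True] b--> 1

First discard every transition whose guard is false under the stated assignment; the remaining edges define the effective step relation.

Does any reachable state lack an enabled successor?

Reach set: {0,1,2}
  0: b→1  c→2  [deg 2]
  1: ∅  [STUCK]
  2: ∅  [STUCK]
witness 1: b

Answer: DEADLOCK at state 1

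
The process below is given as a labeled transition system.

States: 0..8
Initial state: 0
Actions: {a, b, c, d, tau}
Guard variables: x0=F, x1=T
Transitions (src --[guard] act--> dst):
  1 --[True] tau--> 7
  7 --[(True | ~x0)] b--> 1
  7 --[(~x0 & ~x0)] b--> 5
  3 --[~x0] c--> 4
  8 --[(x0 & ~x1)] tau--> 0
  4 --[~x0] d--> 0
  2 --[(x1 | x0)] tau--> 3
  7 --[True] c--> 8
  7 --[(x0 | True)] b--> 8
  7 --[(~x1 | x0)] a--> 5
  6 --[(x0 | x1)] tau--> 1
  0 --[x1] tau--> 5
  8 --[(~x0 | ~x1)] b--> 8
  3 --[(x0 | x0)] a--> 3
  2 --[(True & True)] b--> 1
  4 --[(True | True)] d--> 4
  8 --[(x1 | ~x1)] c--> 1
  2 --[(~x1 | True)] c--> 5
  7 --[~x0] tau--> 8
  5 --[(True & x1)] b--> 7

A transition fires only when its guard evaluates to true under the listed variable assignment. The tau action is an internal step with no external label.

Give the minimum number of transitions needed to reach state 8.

Answer: 3

Trace:
Breadth-first toward 8:
  L0 = {0}
  L1 = {5}
  L2 = {7}
  L3 = {1,8}
8 enters at depth 3; path tau·b·b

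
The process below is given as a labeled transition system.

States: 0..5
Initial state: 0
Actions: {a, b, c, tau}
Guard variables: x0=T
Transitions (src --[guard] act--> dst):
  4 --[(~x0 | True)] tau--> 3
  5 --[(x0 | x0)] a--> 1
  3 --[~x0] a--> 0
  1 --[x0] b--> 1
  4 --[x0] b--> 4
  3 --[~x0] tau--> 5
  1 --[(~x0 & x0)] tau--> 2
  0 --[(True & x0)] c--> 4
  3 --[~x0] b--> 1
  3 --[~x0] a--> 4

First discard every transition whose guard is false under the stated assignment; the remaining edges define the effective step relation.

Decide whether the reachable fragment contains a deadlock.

Answer: DEADLOCK at state 3

Trace:
Reach set: {0,3,4}
  0: c→4  [deg 1]
  3: ∅  [no exit]
  4: b→4  tau→3  [deg 2]
trace reaching 3: c·tau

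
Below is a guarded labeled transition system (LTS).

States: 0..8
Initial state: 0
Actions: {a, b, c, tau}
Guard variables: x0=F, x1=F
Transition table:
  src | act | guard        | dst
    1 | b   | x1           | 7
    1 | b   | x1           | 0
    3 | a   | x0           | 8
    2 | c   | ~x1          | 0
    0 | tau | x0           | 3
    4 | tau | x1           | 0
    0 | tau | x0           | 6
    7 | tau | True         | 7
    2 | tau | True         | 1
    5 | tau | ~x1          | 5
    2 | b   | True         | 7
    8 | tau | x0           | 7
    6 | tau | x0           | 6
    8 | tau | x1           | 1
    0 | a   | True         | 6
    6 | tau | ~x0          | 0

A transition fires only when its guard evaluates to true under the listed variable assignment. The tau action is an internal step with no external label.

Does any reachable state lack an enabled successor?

Answer: DEADLOCK-FREE

Trace:
R = {0,6}
  0: a→6  [1 exit(s)]
  6: tau→0  [1 exit(s)]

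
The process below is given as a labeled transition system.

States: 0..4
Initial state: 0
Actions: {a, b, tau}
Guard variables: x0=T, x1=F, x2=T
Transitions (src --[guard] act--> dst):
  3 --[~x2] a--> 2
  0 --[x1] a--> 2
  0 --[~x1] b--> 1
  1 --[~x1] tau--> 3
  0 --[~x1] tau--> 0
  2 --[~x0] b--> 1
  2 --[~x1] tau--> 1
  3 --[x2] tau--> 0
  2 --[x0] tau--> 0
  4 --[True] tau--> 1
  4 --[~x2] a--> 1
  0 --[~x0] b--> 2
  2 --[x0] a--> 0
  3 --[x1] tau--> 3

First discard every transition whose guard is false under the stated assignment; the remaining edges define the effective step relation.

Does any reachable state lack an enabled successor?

Answer: DEADLOCK-FREE

Trace:
Reachable = {0,1,3}
  0: b→1  tau→0  [2 out]
  1: tau→3  [1 out]
  3: tau→0  [1 out]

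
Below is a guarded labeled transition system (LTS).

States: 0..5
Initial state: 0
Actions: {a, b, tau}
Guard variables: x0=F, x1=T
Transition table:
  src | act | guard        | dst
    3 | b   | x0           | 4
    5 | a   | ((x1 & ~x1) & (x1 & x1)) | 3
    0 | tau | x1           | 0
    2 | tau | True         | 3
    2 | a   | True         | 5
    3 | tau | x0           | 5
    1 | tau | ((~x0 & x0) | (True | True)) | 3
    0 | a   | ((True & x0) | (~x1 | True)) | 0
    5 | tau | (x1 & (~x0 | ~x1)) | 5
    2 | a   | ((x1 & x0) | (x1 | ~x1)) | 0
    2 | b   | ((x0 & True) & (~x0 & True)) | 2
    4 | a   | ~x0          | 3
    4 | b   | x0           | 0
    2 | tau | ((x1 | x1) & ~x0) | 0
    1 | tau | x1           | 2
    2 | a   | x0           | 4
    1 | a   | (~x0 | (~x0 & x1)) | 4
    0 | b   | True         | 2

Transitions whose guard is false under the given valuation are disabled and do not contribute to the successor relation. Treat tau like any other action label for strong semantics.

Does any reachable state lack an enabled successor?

Answer: DEADLOCK at state 3

Trace:
Reach set: {0,2,3,5}
  0: a→0  b→2  tau→0  [3 out]
  2: a→0  a→5  tau→0  tau→3  [4 out]
  3: ∅  [STUCK]
  5: tau→5  [1 out]
witness 3: b·tau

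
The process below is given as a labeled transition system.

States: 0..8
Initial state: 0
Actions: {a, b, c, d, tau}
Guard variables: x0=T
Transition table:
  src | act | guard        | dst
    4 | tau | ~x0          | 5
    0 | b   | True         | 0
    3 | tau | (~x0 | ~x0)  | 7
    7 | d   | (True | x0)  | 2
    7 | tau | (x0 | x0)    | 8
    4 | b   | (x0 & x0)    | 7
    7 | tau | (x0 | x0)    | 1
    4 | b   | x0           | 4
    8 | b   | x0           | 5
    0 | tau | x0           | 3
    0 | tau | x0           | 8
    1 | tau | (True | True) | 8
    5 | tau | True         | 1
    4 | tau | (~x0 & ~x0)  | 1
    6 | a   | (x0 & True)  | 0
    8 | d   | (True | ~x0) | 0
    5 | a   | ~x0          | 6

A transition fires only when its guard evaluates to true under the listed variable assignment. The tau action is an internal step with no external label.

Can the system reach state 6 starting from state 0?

Answer: UNREACHABLE

Working:
After dropping false guards: 13 live edges.
L0 = {0}
L1 = {3,8}  total {0,3,8}
L2 = {5}  total {0,3,5,8}
L3 = {1}  total {0,1,3,5,8}
Reachable = {0,1,3,5,8}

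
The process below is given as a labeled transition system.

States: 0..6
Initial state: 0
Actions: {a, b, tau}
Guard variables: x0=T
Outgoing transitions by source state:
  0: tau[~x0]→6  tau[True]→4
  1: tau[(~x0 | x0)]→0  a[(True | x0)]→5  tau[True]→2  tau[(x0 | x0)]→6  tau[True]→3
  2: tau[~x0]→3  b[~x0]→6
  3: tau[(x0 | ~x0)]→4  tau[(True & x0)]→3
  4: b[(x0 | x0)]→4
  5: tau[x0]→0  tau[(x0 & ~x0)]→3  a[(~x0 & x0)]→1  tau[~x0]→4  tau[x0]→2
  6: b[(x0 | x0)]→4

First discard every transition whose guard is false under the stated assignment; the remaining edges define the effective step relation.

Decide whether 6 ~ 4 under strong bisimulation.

Answer: BISIMILAR

Working:
Refine partition for ~:
  P[0] = {{0,1,2,3,4,5,6}}
  P[1] = {{0,3,5},{1},{2},{4,6}}
  P[2] = {{0},{1},{2},{3},{4,6},{5}}
Fixed point at round 3; 6 class(es).
class of 6: {4,6}; class of 4: {4,6}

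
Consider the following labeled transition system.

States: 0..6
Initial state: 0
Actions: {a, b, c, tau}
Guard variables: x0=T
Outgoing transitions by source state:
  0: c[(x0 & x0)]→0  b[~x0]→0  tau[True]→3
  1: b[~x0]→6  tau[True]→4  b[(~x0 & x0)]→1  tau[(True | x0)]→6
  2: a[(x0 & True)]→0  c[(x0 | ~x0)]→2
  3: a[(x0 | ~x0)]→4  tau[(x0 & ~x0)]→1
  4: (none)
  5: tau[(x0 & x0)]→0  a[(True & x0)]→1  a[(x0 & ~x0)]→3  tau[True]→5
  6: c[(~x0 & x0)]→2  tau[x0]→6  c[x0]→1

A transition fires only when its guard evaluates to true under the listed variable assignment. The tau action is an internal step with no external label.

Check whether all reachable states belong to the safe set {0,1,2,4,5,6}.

Answer: INVARIANT VIOLATED at state 3

Trace:
Inv-set: {0,1,2,4,5,6}
R = {0,3,4}
  0: safe
  3: ✗ unsafe
  4: safe
witness against invariant: tau → 3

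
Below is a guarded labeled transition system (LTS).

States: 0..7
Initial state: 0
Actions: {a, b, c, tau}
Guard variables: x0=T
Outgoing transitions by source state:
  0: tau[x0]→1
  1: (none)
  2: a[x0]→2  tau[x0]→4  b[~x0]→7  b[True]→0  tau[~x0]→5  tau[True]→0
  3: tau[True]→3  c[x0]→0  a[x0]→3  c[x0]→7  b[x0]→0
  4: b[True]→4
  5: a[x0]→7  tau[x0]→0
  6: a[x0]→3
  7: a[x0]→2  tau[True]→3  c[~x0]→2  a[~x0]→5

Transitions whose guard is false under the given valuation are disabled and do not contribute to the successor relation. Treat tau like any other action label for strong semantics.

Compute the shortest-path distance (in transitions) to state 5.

Answer: UNREACHABLE

Working:
Layered search for 5:
  Layer 0: {0}
  Layer 1: {1}
5 never appears.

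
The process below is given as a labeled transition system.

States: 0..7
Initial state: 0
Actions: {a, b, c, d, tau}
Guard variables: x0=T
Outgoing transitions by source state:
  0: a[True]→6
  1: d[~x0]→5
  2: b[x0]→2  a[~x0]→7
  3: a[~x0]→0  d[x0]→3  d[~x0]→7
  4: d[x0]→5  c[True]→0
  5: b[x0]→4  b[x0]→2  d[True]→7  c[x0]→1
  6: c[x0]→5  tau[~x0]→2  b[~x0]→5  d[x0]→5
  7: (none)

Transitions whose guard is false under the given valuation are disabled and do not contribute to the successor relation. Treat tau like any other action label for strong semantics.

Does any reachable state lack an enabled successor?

Reach set: {0,1,2,4,5,6,7}
  0: a→6  [deg 1]
  1: ∅  [no exit]
  2: b→2  [deg 1]
  4: c→0  d→5  [deg 2]
  5: b→2  b→4  c→1  d→7  [deg 4]
  6: c→5  d→5  [deg 2]
  7: ∅  [no exit]
trace reaching 1: a·c·c

Answer: DEADLOCK at state 1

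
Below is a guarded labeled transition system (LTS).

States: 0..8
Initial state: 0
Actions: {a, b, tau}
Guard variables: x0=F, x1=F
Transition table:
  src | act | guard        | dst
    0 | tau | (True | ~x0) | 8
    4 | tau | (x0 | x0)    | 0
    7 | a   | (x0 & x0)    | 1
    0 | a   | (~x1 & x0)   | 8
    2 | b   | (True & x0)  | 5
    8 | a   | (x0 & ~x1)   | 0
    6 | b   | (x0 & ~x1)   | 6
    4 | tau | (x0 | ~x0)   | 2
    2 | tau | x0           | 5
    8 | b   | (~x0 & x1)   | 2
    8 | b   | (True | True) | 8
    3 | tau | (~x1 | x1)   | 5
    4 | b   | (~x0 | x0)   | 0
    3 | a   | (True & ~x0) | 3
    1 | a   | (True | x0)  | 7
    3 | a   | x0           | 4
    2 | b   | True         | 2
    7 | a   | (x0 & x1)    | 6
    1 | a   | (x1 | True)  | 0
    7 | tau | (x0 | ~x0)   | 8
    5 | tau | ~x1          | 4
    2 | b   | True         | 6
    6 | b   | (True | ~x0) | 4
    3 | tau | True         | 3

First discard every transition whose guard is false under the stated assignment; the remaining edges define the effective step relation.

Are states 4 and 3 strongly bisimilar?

Compute ~ classes (split until stable):
  round 0: {{0,1,2,3,4,5,6,7,8}}
  round 1: {{0,5,7},{1},{2,6,8},{3},{4}}
  round 2: {{0,7},{1},{2,8},{3},{4},{5},{6}}
  round 3: {{0,7},{1},{2},{3},{4},{5},{6},{8}}
stable after 4 split(s): 8 block(s)
4∈{4}, 3∈{3}

Answer: NOT BISIMILAR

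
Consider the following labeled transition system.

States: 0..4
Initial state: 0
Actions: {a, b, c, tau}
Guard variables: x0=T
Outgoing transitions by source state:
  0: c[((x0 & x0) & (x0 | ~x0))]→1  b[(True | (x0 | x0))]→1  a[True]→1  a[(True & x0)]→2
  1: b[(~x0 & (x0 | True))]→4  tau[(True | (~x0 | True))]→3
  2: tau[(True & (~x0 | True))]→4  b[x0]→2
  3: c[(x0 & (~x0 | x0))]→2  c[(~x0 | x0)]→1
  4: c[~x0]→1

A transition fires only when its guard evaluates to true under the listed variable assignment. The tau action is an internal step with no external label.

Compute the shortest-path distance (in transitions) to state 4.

Breadth-first toward 4:
  Layer 0: {0}
  Layer 1: {1,2}
  Layer 2: {3,4}
first hit 4 at d=2 via a·tau

Answer: 2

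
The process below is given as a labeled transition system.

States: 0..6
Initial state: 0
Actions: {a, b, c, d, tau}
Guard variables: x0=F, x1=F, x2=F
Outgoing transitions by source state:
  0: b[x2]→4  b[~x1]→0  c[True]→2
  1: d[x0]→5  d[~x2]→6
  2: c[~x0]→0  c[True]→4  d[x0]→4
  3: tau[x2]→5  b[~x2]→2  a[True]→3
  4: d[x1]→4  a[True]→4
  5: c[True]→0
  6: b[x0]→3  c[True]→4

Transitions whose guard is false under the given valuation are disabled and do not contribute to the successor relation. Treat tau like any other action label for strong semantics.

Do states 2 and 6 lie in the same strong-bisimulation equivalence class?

Answer: NOT BISIMILAR

Analysis:
Refine partition for ~:
  π0 = {{0,1,2,3,4,5,6}}
  π1 = {{0},{1},{2,5,6},{3},{4}}
  π2 = {{0},{1},{2},{3},{4},{5},{6}}
stable after 3 split(s): 7 block(s)
[2]={2}  [6]={6}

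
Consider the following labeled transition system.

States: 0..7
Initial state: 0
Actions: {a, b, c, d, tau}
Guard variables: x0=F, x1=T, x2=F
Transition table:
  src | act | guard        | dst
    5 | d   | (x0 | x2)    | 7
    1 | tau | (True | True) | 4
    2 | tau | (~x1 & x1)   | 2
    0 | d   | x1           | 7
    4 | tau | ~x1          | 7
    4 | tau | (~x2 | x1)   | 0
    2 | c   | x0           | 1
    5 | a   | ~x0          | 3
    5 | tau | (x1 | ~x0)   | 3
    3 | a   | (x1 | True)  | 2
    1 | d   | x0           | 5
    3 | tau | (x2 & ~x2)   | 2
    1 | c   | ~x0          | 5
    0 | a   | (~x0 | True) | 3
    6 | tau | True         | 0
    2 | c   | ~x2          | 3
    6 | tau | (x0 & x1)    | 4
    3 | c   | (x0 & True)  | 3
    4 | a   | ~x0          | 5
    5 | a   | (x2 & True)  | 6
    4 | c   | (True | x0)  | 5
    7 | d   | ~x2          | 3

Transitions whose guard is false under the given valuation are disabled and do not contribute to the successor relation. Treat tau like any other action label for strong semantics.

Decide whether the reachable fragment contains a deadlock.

Reachable = {0,2,3,7}
  0: a→3  d→7  [deg 2]
  2: c→3  [deg 1]
  3: a→2  [deg 1]
  7: d→3  [deg 1]

Answer: DEADLOCK-FREE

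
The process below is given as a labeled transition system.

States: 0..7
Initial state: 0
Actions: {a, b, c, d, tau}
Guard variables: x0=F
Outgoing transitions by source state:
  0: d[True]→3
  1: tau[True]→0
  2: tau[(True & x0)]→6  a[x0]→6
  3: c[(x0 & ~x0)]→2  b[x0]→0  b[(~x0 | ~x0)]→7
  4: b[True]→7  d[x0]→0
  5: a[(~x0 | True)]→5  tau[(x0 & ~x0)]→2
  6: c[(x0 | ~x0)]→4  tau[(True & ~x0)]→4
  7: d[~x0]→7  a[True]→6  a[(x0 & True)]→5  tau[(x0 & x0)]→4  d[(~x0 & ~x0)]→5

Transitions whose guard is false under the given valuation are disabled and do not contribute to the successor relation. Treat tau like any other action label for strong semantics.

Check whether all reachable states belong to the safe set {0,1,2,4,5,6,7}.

Safe = {0,1,2,4,5,6,7}
Reach set: {0,3,4,5,6,7}
  0: ok
  3: VIOLATES
  4: ok
  5: ok
  6: ok
  7: ok
reach 3 via d — violates

Answer: INVARIANT VIOLATED at state 3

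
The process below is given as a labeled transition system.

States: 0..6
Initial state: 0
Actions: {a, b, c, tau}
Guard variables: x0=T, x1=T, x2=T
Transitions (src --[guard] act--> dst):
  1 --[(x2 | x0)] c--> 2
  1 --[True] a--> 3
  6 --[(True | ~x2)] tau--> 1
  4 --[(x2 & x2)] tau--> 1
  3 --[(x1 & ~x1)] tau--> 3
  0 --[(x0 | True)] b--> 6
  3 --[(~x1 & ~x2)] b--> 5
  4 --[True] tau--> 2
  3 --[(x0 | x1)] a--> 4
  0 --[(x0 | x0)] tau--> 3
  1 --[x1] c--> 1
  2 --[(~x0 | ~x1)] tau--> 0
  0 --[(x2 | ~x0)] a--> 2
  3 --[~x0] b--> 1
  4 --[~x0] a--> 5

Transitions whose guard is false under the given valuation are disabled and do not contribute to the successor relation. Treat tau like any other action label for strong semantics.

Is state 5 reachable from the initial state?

Answer: UNREACHABLE

Working:
10 transition(s) survive guard evaluation.
L0 = {0}
L1 = {2,3,6}  total {0,2,3,6}
L2 = {1,4}  total {0,1,2,3,4,6}
Reach set: {0,1,2,3,4,6}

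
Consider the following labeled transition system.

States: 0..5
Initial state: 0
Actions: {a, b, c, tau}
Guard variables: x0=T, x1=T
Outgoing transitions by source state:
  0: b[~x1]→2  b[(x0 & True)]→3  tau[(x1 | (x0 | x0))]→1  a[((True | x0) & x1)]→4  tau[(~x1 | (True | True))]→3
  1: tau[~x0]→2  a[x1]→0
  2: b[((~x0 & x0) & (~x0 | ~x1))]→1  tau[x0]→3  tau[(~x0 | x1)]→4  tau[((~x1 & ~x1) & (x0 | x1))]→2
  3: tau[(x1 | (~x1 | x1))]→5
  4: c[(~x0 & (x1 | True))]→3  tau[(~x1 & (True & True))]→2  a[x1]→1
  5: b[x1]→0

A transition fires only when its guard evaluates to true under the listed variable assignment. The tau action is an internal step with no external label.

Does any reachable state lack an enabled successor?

Answer: DEADLOCK-FREE

Analysis:
Reach set: {0,1,3,4,5}
  0: a→4  b→3  tau→1  tau→3  [4 out]
  1: a→0  [1 out]
  3: tau→5  [1 out]
  4: a→1  [1 out]
  5: b→0  [1 out]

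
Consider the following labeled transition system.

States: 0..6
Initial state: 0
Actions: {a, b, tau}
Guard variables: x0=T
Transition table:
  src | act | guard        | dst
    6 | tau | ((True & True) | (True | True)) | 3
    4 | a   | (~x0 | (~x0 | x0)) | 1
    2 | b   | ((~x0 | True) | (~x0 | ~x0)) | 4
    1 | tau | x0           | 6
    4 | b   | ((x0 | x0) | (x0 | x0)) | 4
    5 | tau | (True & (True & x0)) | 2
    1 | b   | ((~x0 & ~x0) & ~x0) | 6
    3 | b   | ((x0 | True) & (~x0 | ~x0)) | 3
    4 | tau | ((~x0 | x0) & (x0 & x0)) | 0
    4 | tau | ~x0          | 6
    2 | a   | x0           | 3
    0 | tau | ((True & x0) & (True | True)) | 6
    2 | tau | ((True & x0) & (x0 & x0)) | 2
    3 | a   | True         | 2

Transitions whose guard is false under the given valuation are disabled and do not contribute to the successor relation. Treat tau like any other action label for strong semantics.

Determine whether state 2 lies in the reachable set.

Answer: REACHABLE

Analysis:
11 transition(s) survive guard evaluation.
depth 0: {0}
depth 1: {6}  cumulative {0,6}
depth 2: {3}  cumulative {0,3,6}
depth 3: {2}  cumulative {0,2,3,6}
depth 4: {4}  cumulative {0,2,3,4,6}
depth 5: {1}  cumulative {0,1,2,3,4,6}
Reachable = {0,1,2,3,4,6}
witness 2: tau·tau·a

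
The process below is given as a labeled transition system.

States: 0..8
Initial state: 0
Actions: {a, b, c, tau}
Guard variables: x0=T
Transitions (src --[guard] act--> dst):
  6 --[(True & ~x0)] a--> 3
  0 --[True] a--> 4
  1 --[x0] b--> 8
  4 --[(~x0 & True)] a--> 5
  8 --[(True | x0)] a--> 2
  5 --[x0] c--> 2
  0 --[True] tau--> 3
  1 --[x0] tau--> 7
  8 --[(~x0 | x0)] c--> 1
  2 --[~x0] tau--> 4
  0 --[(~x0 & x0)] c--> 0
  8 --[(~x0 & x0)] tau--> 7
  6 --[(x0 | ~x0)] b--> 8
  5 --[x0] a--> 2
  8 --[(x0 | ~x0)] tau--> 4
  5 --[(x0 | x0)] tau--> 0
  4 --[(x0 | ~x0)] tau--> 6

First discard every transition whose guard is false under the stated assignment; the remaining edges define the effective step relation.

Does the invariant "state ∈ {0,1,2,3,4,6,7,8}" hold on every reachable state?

Answer: INVARIANT HOLDS

Working:
Allowed set {0,1,2,3,4,6,7,8}
Reach set: {0,1,2,3,4,6,7,8}
  0: ok
  1: ok
  2: ok
  3: ok
  4: ok
  6: ok
  7: ok
  8: ok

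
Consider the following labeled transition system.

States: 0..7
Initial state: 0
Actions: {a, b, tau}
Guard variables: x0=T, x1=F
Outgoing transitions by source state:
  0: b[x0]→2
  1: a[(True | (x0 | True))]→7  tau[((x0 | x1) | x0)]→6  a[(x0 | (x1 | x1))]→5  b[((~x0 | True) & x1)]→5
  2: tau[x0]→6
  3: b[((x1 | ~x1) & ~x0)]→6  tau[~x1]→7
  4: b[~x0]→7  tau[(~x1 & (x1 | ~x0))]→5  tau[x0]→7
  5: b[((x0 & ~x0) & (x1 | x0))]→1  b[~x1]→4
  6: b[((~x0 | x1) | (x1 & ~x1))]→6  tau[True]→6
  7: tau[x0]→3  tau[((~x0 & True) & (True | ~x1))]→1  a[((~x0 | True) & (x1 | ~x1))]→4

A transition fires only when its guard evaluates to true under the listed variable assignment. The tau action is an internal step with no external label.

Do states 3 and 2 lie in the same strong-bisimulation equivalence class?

Refine partition for ~:
  P[0] = {{0,1,2,3,4,5,6,7}}
  P[1] = {{0,5},{1,7},{2,3,4,6}}
  P[2] = {{0,5},{1},{2,6},{3,4},{7}}
  P[3] = {{0},{1},{2,6},{3,4},{5},{7}}
Fixed point at round 4; 6 class(es).
3∈{3,4}, 2∈{2,6}

Answer: NOT BISIMILAR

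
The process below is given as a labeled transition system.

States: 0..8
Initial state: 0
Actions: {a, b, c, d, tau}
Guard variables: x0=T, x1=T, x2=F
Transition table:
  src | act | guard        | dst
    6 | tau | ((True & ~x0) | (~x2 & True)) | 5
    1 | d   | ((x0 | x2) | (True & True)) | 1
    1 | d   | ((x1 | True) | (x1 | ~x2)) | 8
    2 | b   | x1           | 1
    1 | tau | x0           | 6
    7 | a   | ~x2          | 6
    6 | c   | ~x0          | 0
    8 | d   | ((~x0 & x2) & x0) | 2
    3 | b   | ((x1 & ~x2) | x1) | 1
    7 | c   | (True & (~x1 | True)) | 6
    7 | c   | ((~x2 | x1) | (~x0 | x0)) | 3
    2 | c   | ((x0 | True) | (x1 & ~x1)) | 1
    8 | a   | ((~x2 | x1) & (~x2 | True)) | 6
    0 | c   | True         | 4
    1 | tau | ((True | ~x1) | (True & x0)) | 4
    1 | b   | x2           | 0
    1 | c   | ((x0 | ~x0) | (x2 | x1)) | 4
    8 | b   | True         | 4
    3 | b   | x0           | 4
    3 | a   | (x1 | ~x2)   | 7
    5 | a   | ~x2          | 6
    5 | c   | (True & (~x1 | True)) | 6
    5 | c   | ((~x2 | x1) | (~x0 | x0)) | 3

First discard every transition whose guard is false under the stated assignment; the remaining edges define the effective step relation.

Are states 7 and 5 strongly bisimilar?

Refine partition for ~:
  π0 = {{0,1,2,3,4,5,6,7,8}}
  π1 = {{0},{1},{2},{3,8},{4},{5,7},{6}}
  π2 = {{0},{1},{2},{3},{4},{5,7},{6},{8}}
8 equivalence class(es) (converged in 3)
[7]={5,7}  [5]={5,7}

Answer: BISIMILAR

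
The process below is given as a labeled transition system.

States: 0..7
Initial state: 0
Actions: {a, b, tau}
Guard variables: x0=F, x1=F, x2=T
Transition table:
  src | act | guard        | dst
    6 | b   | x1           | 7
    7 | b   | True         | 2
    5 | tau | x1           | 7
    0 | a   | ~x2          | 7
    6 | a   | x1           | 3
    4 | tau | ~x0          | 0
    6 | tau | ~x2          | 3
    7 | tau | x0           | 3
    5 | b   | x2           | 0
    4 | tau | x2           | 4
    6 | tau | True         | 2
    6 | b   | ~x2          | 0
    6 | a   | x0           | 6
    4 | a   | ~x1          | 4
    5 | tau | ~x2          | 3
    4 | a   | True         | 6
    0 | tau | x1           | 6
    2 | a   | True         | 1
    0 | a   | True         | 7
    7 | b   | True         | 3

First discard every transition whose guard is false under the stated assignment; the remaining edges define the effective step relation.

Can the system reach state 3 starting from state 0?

After dropping false guards: 10 live edges.
Layer 0: {0}
Layer 1: {7}  cumulative {0,7}
Layer 2: {2,3}  cumulative {0,2,3,7}
Layer 3: {1}  cumulative {0,1,2,3,7}
Reachable = {0,1,2,3,7}
Path to 3: a·b

Answer: REACHABLE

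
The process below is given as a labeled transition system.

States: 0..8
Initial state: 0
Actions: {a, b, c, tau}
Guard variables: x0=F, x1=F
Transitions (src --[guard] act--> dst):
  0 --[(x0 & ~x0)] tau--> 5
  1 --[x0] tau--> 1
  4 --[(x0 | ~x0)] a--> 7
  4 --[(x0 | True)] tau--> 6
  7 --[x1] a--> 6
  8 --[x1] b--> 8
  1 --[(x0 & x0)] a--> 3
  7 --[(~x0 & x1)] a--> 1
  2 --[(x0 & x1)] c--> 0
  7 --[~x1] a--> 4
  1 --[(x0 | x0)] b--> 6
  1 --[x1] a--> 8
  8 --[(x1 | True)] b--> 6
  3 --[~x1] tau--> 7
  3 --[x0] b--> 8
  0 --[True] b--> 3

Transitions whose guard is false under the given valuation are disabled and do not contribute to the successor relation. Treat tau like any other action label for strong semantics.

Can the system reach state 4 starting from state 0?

Guard filter leaves 6 enabled edge(s).
Layer 0: {0}
Layer 1: {3}  cumulative {0,3}
Layer 2: {7}  cumulative {0,3,7}
Layer 3: {4}  cumulative {0,3,4,7}
Layer 4: {6}  cumulative {0,3,4,6,7}
Reachable = {0,3,4,6,7}
trace reaching 4: b·tau·a

Answer: REACHABLE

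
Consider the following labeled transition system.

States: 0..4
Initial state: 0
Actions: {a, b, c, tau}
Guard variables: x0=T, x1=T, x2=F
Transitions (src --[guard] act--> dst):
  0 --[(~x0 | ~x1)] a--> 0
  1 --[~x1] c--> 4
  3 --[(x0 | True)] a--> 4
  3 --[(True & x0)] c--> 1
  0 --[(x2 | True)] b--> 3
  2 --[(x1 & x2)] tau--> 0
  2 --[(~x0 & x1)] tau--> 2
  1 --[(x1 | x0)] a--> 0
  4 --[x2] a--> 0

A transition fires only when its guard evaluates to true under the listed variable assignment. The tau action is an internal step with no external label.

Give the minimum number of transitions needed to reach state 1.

Answer: 2

Trace:
BFS to 1:
  L0 = {0}
  L1 = {3}
  L2 = {1,4}
depth(1)=2, e.g. b·c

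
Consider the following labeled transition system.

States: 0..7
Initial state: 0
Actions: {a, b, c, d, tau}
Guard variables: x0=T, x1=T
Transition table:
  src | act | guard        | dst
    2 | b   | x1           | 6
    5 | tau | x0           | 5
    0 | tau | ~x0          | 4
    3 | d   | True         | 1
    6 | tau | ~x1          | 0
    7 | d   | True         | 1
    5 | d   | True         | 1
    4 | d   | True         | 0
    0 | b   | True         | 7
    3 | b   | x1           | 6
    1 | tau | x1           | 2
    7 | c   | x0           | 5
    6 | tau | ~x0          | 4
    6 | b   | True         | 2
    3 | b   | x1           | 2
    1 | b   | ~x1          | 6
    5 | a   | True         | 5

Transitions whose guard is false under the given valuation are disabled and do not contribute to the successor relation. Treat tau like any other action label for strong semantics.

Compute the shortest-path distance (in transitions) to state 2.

Layered search for 2:
  L0 = {0}
  L1 = {7}
  L2 = {1,5}
  L3 = {2}
depth(2)=3, e.g. b·d·tau

Answer: 3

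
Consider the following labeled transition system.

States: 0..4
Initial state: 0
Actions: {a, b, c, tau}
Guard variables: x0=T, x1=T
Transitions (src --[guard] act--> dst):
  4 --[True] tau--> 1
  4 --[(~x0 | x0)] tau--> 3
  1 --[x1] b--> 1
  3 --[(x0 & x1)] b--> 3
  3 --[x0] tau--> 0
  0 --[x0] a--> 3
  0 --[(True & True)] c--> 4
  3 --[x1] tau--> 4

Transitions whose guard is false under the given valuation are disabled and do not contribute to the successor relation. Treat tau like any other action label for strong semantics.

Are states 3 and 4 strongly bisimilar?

Refine partition for ~:
  π0 = {{0,1,2,3,4}}
  π1 = {{0},{1},{2},{3},{4}}
Fixed point at round 2; 5 class(es).
3∈{3}, 4∈{4}

Answer: NOT BISIMILAR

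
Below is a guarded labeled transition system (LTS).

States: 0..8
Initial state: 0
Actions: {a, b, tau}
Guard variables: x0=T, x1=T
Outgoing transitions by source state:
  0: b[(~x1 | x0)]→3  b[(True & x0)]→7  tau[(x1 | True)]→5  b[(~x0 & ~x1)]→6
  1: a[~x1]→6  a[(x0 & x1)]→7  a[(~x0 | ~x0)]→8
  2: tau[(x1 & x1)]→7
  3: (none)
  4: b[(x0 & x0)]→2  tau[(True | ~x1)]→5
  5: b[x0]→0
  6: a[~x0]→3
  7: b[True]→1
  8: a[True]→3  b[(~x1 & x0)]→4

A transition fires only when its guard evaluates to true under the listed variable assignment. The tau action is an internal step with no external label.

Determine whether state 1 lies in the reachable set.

Answer: REACHABLE

Trace:
10 transition(s) survive guard evaluation.
Layer 0: {0}
Layer 1: {3,5,7}  now seen {0,3,5,7}
Layer 2: {1}  now seen {0,1,3,5,7}
Reachable = {0,1,3,5,7}
Path to 1: b·b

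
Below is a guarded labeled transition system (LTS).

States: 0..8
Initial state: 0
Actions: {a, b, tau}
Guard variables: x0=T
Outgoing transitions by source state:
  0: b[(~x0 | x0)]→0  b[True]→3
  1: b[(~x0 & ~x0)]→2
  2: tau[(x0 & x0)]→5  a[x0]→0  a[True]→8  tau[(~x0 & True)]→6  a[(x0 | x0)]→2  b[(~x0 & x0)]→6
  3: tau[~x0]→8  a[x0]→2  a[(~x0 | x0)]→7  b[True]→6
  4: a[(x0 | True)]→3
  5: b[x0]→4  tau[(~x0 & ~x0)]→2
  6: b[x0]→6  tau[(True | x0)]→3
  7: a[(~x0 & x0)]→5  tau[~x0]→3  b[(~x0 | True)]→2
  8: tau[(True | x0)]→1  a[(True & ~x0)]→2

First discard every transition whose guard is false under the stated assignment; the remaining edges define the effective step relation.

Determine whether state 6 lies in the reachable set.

Answer: REACHABLE

Trace:
After dropping false guards: 15 live edges.
depth 0: {0}
depth 1: {3}  total {0,3}
depth 2: {2,6,7}  total {0,2,3,6,7}
depth 3: {5,8}  total {0,2,3,5,6,7,8}
depth 4: {1,4}  total {0,1,2,3,4,5,6,7,8}
Reachable = {0,1,2,3,4,5,6,7,8}
trace reaching 6: b·b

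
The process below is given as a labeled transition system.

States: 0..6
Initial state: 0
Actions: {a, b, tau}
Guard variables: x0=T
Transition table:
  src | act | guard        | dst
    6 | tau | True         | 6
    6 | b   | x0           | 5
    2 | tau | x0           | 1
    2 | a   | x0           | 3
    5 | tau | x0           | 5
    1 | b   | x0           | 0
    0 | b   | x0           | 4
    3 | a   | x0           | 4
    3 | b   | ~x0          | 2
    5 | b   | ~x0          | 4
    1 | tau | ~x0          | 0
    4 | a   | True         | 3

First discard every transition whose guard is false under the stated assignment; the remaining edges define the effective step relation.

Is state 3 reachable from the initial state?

9 transition(s) survive guard evaluation.
depth 0: {0}
depth 1: {4}  cumulative {0,4}
depth 2: {3}  cumulative {0,3,4}
Reachable = {0,3,4}
trace reaching 3: b·a

Answer: REACHABLE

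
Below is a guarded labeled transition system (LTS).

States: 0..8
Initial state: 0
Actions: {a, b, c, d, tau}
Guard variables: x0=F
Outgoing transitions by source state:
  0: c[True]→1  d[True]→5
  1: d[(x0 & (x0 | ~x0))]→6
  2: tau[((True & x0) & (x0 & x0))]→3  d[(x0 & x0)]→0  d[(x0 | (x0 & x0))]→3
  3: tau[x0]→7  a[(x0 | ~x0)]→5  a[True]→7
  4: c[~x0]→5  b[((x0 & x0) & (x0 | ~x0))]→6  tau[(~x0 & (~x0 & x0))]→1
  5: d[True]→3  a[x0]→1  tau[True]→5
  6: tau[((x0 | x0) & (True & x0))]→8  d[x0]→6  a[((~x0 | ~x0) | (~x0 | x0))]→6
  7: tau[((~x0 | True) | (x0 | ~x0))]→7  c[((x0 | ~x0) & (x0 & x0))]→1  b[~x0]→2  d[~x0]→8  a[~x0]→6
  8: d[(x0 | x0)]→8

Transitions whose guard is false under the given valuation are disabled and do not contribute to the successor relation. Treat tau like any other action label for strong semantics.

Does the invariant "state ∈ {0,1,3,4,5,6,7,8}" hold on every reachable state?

Answer: INVARIANT VIOLATED at state 2

Working:
Safe = {0,1,3,4,5,6,7,8}
Reach set: {0,1,2,3,5,6,7,8}
  0: ✓
  1: ✓
  2: VIOLATES
  3: ✓
  5: ✓
  6: ✓
  7: ✓
  8: ✓
witness against invariant: d·d·a·b → 2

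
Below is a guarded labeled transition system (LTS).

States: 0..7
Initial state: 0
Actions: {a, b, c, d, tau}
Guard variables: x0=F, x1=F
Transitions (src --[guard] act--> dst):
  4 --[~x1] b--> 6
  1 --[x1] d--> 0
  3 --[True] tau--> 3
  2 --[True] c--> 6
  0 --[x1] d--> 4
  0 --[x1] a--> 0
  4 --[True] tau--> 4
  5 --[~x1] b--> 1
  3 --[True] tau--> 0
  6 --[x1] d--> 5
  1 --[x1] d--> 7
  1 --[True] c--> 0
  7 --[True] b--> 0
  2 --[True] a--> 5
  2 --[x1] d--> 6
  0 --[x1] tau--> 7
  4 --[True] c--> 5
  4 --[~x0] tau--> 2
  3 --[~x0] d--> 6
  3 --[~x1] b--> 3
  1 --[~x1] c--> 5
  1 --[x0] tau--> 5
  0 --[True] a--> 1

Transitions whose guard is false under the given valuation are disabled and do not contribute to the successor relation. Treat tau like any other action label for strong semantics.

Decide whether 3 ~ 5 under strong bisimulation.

Refine partition for ~:
  π0 = {{0,1,2,3,4,5,6,7}}
  π1 = {{0},{1},{2},{3},{4},{5,7},{6}}
  π2 = {{0},{1},{2},{3},{4},{5},{6},{7}}
8 equivalence class(es) (converged in 3)
3∈{3}, 5∈{5}

Answer: NOT BISIMILAR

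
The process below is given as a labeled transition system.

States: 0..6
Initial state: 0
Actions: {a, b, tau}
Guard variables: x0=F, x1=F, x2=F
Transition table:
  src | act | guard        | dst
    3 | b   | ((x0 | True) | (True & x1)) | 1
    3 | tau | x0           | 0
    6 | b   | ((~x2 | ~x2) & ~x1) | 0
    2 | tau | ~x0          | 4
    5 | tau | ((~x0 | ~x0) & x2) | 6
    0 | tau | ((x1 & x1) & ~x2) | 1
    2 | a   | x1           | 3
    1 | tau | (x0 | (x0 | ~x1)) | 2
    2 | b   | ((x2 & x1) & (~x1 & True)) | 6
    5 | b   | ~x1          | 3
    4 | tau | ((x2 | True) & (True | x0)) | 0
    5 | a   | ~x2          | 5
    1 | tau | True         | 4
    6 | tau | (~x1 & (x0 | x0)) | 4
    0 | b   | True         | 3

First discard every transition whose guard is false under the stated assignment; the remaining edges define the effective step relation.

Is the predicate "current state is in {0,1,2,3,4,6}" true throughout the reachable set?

Inv-set: {0,1,2,3,4,6}
Reachable = {0,1,2,3,4}
  0: ✓
  1: ✓
  2: ✓
  3: ✓
  4: ✓

Answer: INVARIANT HOLDS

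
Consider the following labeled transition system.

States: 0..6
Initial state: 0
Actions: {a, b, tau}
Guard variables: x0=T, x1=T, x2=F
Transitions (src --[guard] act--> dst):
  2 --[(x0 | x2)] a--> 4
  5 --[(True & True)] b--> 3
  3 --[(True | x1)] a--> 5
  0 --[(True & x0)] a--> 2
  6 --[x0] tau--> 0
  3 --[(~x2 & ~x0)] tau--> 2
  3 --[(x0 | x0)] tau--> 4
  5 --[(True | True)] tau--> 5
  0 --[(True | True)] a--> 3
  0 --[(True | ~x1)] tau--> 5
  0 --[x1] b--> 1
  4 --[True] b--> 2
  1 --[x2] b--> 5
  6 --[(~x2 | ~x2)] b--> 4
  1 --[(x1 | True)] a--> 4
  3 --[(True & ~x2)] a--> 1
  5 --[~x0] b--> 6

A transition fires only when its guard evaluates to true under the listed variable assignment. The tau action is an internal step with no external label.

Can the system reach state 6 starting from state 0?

Answer: UNREACHABLE

Working:
14 transition(s) survive guard evaluation.
Layer 0: {0}
Layer 1: {1,2,3,5}  now seen {0,1,2,3,5}
Layer 2: {4}  now seen {0,1,2,3,4,5}
Reachable = {0,1,2,3,4,5}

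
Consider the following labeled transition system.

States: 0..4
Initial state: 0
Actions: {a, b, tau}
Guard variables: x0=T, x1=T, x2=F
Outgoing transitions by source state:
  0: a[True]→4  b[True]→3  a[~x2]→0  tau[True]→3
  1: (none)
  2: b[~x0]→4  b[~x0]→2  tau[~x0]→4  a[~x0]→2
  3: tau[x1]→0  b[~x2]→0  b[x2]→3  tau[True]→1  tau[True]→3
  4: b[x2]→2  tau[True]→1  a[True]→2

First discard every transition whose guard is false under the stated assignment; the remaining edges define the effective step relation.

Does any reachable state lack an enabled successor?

Answer: DEADLOCK at state 1

Working:
Reachable = {0,1,2,3,4}
  0: a→0  a→4  b→3  tau→3  [deg 4]
  1: ∅  [no exit]
  2: ∅  [no exit]
  3: b→0  tau→0  tau→1  tau→3  [deg 4]
  4: a→2  tau→1  [deg 2]
witness 1: a·tau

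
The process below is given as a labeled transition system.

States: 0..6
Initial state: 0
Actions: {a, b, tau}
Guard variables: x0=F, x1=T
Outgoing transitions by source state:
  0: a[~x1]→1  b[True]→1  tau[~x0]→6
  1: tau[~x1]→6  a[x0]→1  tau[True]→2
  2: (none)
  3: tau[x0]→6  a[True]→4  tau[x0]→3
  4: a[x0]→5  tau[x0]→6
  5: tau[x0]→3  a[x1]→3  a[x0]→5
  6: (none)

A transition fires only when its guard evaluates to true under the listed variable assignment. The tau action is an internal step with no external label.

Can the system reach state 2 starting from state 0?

Guard filter leaves 5 enabled edge(s).
depth 0: {0}
depth 1: {1,6}  cumulative {0,1,6}
depth 2: {2}  cumulative {0,1,2,6}
Reachable = {0,1,2,6}
trace reaching 2: b·tau

Answer: REACHABLE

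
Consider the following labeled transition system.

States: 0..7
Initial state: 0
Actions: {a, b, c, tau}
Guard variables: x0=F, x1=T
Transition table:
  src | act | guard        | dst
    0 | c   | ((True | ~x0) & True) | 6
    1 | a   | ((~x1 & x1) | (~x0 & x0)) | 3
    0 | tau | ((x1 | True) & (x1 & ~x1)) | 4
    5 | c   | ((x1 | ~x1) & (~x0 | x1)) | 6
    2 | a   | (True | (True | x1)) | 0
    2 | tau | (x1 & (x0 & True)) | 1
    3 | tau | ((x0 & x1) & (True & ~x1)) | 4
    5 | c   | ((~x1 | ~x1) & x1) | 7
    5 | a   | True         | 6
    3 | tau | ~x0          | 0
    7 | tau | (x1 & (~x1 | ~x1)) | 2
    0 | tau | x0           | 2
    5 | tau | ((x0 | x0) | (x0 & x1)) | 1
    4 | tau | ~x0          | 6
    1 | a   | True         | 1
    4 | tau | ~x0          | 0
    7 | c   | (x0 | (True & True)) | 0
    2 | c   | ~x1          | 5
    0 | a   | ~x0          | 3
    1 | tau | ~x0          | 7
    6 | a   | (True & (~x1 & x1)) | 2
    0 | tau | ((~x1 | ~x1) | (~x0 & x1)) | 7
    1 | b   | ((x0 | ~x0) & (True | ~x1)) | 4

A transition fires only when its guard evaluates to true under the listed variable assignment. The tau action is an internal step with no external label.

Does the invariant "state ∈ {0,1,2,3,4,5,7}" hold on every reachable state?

Answer: INVARIANT VIOLATED at state 6

Trace:
Inv-set: {0,1,2,3,4,5,7}
Reach set: {0,3,6,7}
  0: safe
  3: safe
  6: ✗ unsafe
  7: safe
witness against invariant: c → 6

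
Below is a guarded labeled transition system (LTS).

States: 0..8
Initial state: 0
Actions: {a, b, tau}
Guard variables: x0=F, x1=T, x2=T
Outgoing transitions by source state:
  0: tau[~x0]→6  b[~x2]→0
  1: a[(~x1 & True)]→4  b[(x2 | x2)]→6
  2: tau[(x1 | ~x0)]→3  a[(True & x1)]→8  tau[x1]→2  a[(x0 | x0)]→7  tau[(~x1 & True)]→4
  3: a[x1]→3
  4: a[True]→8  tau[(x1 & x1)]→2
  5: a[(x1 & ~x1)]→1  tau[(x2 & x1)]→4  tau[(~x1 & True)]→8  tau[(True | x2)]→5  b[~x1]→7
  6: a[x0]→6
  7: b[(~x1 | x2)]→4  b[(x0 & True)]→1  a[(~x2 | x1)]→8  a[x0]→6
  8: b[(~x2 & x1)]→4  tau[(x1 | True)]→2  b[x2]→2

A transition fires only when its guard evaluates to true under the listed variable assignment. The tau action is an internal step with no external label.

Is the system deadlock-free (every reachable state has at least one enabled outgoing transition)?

Reach set: {0,6}
  0: tau→6  [1 exit(s)]
  6: ∅  [no exit]
witness 6: tau

Answer: DEADLOCK at state 6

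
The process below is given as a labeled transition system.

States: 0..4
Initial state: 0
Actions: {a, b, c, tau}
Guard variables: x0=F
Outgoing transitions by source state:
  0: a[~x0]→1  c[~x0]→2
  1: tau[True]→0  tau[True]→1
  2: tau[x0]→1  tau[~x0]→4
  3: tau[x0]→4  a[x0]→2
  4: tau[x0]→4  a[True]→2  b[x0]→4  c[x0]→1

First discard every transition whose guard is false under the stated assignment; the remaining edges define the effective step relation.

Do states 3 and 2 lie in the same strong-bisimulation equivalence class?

Answer: NOT BISIMILAR

Working:
Bisimulation quotient by refinement:
  P[0] = {{0,1,2,3,4}}
  P[1] = {{0},{1,2},{3},{4}}
  P[2] = {{0},{1},{2},{3},{4}}
stable after 3 split(s): 5 block(s)
class of 3: {3}; class of 2: {2}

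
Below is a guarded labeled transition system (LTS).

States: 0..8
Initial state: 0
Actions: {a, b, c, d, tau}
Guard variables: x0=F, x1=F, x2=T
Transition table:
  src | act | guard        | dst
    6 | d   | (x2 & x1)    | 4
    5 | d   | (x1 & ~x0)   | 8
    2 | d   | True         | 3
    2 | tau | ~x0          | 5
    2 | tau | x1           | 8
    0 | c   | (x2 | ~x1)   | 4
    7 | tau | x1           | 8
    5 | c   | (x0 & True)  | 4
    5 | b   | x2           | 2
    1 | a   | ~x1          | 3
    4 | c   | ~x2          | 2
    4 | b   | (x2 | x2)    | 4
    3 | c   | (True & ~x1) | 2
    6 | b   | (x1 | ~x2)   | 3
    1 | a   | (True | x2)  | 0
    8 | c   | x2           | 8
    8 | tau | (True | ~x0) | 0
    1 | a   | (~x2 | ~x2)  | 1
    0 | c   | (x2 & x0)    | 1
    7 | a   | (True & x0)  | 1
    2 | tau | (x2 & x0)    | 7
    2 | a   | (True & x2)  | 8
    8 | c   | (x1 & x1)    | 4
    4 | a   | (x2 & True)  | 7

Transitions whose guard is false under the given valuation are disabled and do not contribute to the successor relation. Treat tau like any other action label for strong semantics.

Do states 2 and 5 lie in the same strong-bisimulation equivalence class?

Answer: NOT BISIMILAR

Analysis:
Bisimulation quotient by refinement:
  round 0: {{0,1,2,3,4,5,6,7,8}}
  round 1: {{0,3},{1},{2},{4},{5},{6,7},{8}}
  round 2: {{0},{1},{2},{3},{4},{5},{6,7},{8}}
stable after 3 split(s): 8 block(s)
2∈{2}, 5∈{5}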